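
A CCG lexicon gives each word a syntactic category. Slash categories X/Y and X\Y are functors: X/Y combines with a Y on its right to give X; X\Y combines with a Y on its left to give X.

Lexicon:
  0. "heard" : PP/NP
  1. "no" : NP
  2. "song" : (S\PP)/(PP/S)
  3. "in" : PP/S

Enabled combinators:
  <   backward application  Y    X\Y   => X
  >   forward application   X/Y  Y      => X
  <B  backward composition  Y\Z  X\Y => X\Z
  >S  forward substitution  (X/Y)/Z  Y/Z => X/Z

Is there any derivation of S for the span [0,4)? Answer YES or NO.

YES

[0,4] S   <
  [0,2] PP   >
    [0,1] "heard" : PP/NP
    [1,2] "no" : NP
  [2,4] S\PP   >
    [2,3] "song" : (S\PP)/(PP/S)
    [3,4] "in" : PP/S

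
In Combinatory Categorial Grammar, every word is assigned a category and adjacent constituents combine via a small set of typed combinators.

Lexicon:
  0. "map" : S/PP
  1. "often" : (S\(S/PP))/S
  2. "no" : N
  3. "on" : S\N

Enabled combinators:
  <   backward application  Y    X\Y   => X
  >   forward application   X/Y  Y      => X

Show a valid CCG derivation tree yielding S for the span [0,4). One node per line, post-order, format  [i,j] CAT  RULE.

[0,4] S   <
  [0,1] "map" : S/PP
  [1,4] S\(S/PP)   >
    [1,2] "often" : (S\(S/PP))/S
    [2,4] S   <
      [2,3] "no" : N
      [3,4] "on" : S\N

[0,1] S/PP  lex  "map"
[1,2] (S\(S/PP))/S  lex  "often"
[2,3] N  lex  "no"
[3,4] S\N  lex  "on"
[2,4] S  <  k=3
[1,4] S\(S/PP)  >  k=2
[0,4] S  <  k=1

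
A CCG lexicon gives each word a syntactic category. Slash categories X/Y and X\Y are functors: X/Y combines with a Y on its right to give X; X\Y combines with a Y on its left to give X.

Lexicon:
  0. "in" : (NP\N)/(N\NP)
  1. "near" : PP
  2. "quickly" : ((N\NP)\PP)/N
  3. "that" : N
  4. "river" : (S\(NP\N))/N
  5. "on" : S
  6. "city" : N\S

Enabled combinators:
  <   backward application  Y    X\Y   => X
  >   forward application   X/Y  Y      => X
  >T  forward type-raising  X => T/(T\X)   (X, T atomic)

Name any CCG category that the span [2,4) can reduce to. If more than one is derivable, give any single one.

[0,7] S   <
  [0,4] NP\N   >
    [0,1] "in" : (NP\N)/(N\NP)
    [1,4] N\NP   <
      [1,2] "near" : PP
      [2,4] (N\NP)\PP   >
        [2,3] "quickly" : ((N\NP)\PP)/N
        [3,4] "that" : N
  [4,7] S\(NP\N)   >
    [4,5] "river" : (S\(NP\N))/N
    [5,7] N   <
      [5,6] "on" : S
      [6,7] "city" : N\S

(N\NP)\PP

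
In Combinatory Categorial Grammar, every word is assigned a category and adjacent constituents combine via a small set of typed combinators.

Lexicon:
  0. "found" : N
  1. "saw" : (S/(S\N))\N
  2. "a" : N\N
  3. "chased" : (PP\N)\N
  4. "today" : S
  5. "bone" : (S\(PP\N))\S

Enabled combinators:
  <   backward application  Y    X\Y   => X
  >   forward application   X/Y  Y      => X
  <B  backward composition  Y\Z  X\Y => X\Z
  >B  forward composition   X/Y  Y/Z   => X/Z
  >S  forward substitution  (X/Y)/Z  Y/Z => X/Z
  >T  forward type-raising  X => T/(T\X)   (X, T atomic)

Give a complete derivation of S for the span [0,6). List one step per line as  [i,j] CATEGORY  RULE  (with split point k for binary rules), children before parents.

[0,6] S   >
  [0,2] S/(S\N)   <
    [0,1] "found" : N
    [1,2] "saw" : (S/(S\N))\N
  [2,6] S\N   <B
    [2,3] "a" : N\N
    [3,6] S\N   <B
      [3,4] "chased" : (PP\N)\N
      [4,6] S\(PP\N)   <
        [4,5] "today" : S
        [5,6] "bone" : (S\(PP\N))\S

[0,1] N  lex  "found"
[1,2] (S/(S\N))\N  lex  "saw"
[0,2] S/(S\N)  <  k=1
[2,3] N\N  lex  "a"
[3,4] (PP\N)\N  lex  "chased"
[4,5] S  lex  "today"
[5,6] (S\(PP\N))\S  lex  "bone"
[4,6] S\(PP\N)  <  k=5
[3,6] S\N  <B  k=4
[2,6] S\N  <B  k=3
[0,6] S  >  k=2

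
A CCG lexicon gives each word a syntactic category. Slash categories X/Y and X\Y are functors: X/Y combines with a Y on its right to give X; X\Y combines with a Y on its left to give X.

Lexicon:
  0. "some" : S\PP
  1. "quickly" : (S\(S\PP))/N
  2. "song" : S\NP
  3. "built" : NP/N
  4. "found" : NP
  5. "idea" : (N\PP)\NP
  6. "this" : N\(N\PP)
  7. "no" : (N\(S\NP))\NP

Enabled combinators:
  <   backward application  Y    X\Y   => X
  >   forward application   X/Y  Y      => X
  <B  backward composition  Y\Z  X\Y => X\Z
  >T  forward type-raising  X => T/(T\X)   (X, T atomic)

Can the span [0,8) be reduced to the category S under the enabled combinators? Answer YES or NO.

[0,8] S   <
  [0,1] "some" : S\PP
  [1,8] S\(S\PP)   >
    [1,2] "quickly" : (S\(S\PP))/N
    [2,8] N   <
      [2,3] "song" : S\NP
      [3,8] N\(S\NP)   <
        [3,7] NP   >
          [3,4] "built" : NP/N
          [4,7] N   <
            [4,6] N\PP   <
              [4,5] "found" : NP
              [5,6] "idea" : (N\PP)\NP
            [6,7] "this" : N\(N\PP)
        [7,8] "no" : (N\(S\NP))\NP

YES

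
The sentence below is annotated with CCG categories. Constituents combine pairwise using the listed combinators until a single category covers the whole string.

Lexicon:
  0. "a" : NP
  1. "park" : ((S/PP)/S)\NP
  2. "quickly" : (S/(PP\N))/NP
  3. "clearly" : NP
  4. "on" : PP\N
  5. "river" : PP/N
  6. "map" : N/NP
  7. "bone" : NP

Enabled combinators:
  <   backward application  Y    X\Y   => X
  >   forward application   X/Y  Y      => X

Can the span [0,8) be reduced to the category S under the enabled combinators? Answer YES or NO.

[0,8] S   >
  [0,5] S/PP   >
    [0,2] (S/PP)/S   <
      [0,1] "a" : NP
      [1,2] "park" : ((S/PP)/S)\NP
    [2,5] S   >
      [2,4] S/(PP\N)   >
        [2,3] "quickly" : (S/(PP\N))/NP
        [3,4] "clearly" : NP
      [4,5] "on" : PP\N
  [5,8] PP   >
    [5,6] "river" : PP/N
    [6,8] N   >
      [6,7] "map" : N/NP
      [7,8] "bone" : NP

YES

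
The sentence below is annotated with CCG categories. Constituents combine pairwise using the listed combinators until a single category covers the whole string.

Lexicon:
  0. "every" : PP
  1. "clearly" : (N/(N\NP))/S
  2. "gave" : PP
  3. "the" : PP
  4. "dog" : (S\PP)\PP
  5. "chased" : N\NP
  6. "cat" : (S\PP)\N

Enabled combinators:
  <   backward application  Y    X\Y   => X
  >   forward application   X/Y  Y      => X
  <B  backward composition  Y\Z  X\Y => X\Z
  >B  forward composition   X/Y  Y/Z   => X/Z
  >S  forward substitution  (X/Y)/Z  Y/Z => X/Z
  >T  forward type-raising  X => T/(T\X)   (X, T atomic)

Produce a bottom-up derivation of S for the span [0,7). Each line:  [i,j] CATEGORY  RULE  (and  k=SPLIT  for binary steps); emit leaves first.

[0,1] PP  lex  "every"
[1,2] (N/(N\NP))/S  lex  "clearly"
[2,3] PP  lex  "gave"
[3,4] PP  lex  "the"
[4,5] (S\PP)\PP  lex  "dog"
[3,5] S\PP  <  k=4
[2,5] S  <  k=3
[1,5] N/(N\NP)  >  k=2
[5,6] N\NP  lex  "chased"
[1,6] N  >  k=5
[6,7] (S\PP)\N  lex  "cat"
[1,7] S\PP  <  k=6
[0,7] S  <  k=1

[0,7] S   <
  [0,1] "every" : PP
  [1,7] S\PP   <
    [1,6] N   >
      [1,5] N/(N\NP)   >
        [1,2] "clearly" : (N/(N\NP))/S
        [2,5] S   <
          [2,3] "gave" : PP
          [3,5] S\PP   <
            [3,4] "the" : PP
            [4,5] "dog" : (S\PP)\PP
      [5,6] "chased" : N\NP
    [6,7] "cat" : (S\PP)\N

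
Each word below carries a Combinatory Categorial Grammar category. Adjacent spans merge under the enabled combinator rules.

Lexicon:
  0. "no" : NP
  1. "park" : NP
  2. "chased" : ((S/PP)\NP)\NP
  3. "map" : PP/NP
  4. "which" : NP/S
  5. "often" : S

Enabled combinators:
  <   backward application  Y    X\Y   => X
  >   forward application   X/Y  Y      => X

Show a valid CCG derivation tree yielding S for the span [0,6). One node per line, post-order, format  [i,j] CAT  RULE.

[0,1] NP  lex  "no"
[1,2] NP  lex  "park"
[2,3] ((S/PP)\NP)\NP  lex  "chased"
[1,3] (S/PP)\NP  <  k=2
[0,3] S/PP  <  k=1
[3,4] PP/NP  lex  "map"
[4,5] NP/S  lex  "which"
[5,6] S  lex  "often"
[4,6] NP  >  k=5
[3,6] PP  >  k=4
[0,6] S  >  k=3

[0,6] S   >
  [0,3] S/PP   <
    [0,1] "no" : NP
    [1,3] (S/PP)\NP   <
      [1,2] "park" : NP
      [2,3] "chased" : ((S/PP)\NP)\NP
  [3,6] PP   >
    [3,4] "map" : PP/NP
    [4,6] NP   >
      [4,5] "which" : NP/S
      [5,6] "often" : S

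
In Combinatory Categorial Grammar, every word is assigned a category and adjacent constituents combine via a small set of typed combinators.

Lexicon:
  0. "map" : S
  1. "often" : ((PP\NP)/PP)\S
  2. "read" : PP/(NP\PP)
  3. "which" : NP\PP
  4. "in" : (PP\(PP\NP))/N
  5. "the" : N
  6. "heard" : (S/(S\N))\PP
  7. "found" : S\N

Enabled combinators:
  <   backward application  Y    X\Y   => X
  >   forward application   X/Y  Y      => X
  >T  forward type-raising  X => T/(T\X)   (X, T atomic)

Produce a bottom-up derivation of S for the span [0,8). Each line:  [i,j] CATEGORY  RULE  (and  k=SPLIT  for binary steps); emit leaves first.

[0,1] S  lex  "map"
[1,2] ((PP\NP)/PP)\S  lex  "often"
[0,2] (PP\NP)/PP  <  k=1
[2,3] PP/(NP\PP)  lex  "read"
[3,4] NP\PP  lex  "which"
[2,4] PP  >  k=3
[0,4] PP\NP  >  k=2
[4,5] (PP\(PP\NP))/N  lex  "in"
[5,6] N  lex  "the"
[4,6] PP\(PP\NP)  >  k=5
[0,6] PP  <  k=4
[6,7] (S/(S\N))\PP  lex  "heard"
[0,7] S/(S\N)  <  k=6
[7,8] S\N  lex  "found"
[0,8] S  >  k=7

[0,8] S   >
  [0,7] S/(S\N)   <
    [0,6] PP   <
      [0,4] PP\NP   >
        [0,2] (PP\NP)/PP   <
          [0,1] "map" : S
          [1,2] "often" : ((PP\NP)/PP)\S
        [2,4] PP   >
          [2,3] "read" : PP/(NP\PP)
          [3,4] "which" : NP\PP
      [4,6] PP\(PP\NP)   >
        [4,5] "in" : (PP\(PP\NP))/N
        [5,6] "the" : N
    [6,7] "heard" : (S/(S\N))\PP
  [7,8] "found" : S\N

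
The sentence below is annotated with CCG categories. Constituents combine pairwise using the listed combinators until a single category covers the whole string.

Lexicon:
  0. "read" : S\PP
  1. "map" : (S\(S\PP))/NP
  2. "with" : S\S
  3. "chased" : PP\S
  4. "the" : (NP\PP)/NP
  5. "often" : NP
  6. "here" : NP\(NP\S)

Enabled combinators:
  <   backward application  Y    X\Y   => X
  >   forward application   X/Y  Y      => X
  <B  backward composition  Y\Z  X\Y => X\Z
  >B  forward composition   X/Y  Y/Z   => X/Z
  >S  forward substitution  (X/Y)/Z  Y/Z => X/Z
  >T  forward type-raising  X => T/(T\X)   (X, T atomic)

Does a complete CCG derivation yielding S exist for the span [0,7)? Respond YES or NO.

[0,7] S   <
  [0,1] "read" : S\PP
  [1,7] S\(S\PP)   >
    [1,2] "map" : (S\(S\PP))/NP
    [2,7] NP   <
      [2,6] NP\S   <B
        [2,4] PP\S   <B
          [2,3] "with" : S\S
          [3,4] "chased" : PP\S
        [4,6] NP\PP   >
          [4,5] "the" : (NP\PP)/NP
          [5,6] "often" : NP
      [6,7] "here" : NP\(NP\S)

YES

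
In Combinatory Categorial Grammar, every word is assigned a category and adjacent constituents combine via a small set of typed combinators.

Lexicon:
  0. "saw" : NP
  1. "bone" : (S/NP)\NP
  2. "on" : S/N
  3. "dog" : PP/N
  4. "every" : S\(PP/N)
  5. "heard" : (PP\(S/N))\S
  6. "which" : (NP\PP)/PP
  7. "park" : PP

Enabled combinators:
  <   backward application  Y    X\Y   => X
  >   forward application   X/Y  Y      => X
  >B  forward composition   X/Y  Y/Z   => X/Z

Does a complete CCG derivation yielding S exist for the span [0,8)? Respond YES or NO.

[0,8] S   >
  [0,2] S/NP   <
    [0,1] "saw" : NP
    [1,2] "bone" : (S/NP)\NP
  [2,8] NP   <
    [2,6] PP   <
      [2,3] "on" : S/N
      [3,6] PP\(S/N)   <
        [3,5] S   <
          [3,4] "dog" : PP/N
          [4,5] "every" : S\(PP/N)
        [5,6] "heard" : (PP\(S/N))\S
    [6,8] NP\PP   >
      [6,7] "which" : (NP\PP)/PP
      [7,8] "park" : PP

YES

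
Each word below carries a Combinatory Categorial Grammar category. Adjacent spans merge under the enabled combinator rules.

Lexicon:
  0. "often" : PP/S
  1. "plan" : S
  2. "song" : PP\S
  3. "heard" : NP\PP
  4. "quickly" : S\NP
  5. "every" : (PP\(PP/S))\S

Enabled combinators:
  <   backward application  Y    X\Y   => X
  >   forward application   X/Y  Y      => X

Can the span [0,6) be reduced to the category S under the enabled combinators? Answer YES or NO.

NO

PP/S S PP\S NP\PP S\NP (PP\(PP/S))\S
CKY chart[0,6] = {PP}; S ∉ chart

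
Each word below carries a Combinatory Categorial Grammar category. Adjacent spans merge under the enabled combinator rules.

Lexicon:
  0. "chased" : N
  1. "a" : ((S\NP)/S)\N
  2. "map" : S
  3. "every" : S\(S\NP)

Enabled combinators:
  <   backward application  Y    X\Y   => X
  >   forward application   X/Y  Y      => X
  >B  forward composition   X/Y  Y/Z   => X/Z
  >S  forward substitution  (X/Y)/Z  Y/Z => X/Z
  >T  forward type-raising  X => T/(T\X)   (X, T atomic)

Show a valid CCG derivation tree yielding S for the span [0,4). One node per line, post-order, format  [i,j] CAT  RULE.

[0,4] S   <
  [0,3] S\NP   >
    [0,2] (S\NP)/S   <
      [0,1] "chased" : N
      [1,2] "a" : ((S\NP)/S)\N
    [2,3] "map" : S
  [3,4] "every" : S\(S\NP)

[0,1] N  lex  "chased"
[1,2] ((S\NP)/S)\N  lex  "a"
[0,2] (S\NP)/S  <  k=1
[2,3] S  lex  "map"
[0,3] S\NP  >  k=2
[3,4] S\(S\NP)  lex  "every"
[0,4] S  <  k=3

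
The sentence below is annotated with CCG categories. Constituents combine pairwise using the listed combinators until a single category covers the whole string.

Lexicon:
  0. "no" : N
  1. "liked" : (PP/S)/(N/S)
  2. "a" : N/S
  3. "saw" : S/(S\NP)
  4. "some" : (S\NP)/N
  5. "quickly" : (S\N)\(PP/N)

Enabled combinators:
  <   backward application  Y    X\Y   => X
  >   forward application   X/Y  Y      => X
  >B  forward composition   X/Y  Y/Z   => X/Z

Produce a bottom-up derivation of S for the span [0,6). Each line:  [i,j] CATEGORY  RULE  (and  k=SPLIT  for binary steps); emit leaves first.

[0,1] N  lex  "no"
[1,2] (PP/S)/(N/S)  lex  "liked"
[2,3] N/S  lex  "a"
[1,3] PP/S  >  k=2
[3,4] S/(S\NP)  lex  "saw"
[4,5] (S\NP)/N  lex  "some"
[3,5] S/N  >B  k=4
[1,5] PP/N  >B  k=3
[5,6] (S\N)\(PP/N)  lex  "quickly"
[1,6] S\N  <  k=5
[0,6] S  <  k=1

[0,6] S   <
  [0,1] "no" : N
  [1,6] S\N   <
    [1,5] PP/N   >B
      [1,3] PP/S   >
        [1,2] "liked" : (PP/S)/(N/S)
        [2,3] "a" : N/S
      [3,5] S/N   >B
        [3,4] "saw" : S/(S\NP)
        [4,5] "some" : (S\NP)/N
    [5,6] "quickly" : (S\N)\(PP/N)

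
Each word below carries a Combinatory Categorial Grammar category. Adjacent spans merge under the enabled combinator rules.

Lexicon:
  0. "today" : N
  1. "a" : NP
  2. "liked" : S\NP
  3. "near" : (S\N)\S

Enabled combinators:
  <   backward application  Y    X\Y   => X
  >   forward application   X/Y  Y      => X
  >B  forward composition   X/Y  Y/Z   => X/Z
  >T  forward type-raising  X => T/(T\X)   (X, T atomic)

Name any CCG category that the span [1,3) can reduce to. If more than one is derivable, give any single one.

S

[0,4] S   <
  [0,1] "today" : N
  [1,4] S\N   <
    [1,3] S   <
      [1,2] "a" : NP
      [2,3] "liked" : S\NP
    [3,4] "near" : (S\N)\S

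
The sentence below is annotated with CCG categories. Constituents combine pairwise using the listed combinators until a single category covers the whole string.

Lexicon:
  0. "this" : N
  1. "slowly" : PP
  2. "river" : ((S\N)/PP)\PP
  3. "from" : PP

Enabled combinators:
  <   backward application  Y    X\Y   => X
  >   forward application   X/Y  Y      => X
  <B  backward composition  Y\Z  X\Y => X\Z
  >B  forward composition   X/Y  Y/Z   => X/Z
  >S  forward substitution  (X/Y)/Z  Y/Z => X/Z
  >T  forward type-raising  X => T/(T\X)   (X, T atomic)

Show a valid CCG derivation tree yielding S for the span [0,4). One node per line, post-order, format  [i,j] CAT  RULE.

[0,1] N  lex  "this"
[1,2] PP  lex  "slowly"
[2,3] ((S\N)/PP)\PP  lex  "river"
[1,3] (S\N)/PP  <  k=2
[3,4] PP  lex  "from"
[1,4] S\N  >  k=3
[0,4] S  <  k=1

[0,4] S   <
  [0,1] "this" : N
  [1,4] S\N   >
    [1,3] (S\N)/PP   <
      [1,2] "slowly" : PP
      [2,3] "river" : ((S\N)/PP)\PP
    [3,4] "from" : PP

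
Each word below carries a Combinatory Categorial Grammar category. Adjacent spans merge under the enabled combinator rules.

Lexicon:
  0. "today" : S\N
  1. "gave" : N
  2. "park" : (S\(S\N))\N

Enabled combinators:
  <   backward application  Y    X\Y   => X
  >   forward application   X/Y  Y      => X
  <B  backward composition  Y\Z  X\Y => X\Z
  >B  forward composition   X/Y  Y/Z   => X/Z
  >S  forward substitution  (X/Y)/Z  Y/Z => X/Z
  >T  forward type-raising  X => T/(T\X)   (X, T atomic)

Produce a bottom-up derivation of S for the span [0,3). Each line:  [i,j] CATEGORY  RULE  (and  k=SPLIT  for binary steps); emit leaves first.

[0,3] S   <
  [0,1] "today" : S\N
  [1,3] S\(S\N)   <
    [1,2] "gave" : N
    [2,3] "park" : (S\(S\N))\N

[0,1] S\N  lex  "today"
[1,2] N  lex  "gave"
[2,3] (S\(S\N))\N  lex  "park"
[1,3] S\(S\N)  <  k=2
[0,3] S  <  k=1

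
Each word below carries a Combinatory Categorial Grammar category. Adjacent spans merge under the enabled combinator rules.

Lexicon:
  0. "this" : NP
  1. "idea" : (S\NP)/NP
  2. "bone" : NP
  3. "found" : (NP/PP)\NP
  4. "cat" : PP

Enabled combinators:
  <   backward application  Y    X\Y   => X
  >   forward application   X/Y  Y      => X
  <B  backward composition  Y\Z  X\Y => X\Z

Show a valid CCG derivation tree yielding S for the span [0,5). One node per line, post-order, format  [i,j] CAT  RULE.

[0,5] S   <
  [0,1] "this" : NP
  [1,5] S\NP   >
    [1,2] "idea" : (S\NP)/NP
    [2,5] NP   >
      [2,4] NP/PP   <
        [2,3] "bone" : NP
        [3,4] "found" : (NP/PP)\NP
      [4,5] "cat" : PP

[0,1] NP  lex  "this"
[1,2] (S\NP)/NP  lex  "idea"
[2,3] NP  lex  "bone"
[3,4] (NP/PP)\NP  lex  "found"
[2,4] NP/PP  <  k=3
[4,5] PP  lex  "cat"
[2,5] NP  >  k=4
[1,5] S\NP  >  k=2
[0,5] S  <  k=1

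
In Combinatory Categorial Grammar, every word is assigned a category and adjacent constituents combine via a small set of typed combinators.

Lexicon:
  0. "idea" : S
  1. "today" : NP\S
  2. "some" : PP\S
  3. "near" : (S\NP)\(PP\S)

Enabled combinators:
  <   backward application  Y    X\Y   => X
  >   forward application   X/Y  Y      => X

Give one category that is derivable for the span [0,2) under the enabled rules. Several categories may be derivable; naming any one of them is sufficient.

[0,4] S   <
  [0,2] NP   <
    [0,1] "idea" : S
    [1,2] "today" : NP\S
  [2,4] S\NP   <
    [2,3] "some" : PP\S
    [3,4] "near" : (S\NP)\(PP\S)

NP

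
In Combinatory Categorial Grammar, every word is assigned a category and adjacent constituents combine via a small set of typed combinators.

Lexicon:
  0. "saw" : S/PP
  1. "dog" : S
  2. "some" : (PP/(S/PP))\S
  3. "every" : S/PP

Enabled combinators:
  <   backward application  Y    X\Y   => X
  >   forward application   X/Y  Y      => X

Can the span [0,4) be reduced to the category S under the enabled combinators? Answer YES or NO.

[0,4] S   >
  [0,1] "saw" : S/PP
  [1,4] PP   >
    [1,3] PP/(S/PP)   <
      [1,2] "dog" : S
      [2,3] "some" : (PP/(S/PP))\S
    [3,4] "every" : S/PP

YES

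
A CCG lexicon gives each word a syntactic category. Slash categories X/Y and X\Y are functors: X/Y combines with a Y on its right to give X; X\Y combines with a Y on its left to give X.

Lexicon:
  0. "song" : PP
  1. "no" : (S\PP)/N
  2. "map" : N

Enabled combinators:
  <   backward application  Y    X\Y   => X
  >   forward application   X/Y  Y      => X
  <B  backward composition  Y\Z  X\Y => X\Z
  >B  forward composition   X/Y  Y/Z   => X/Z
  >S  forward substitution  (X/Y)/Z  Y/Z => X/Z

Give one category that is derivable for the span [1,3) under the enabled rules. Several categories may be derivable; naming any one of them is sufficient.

[0,3] S   <
  [0,1] "song" : PP
  [1,3] S\PP   >
    [1,2] "no" : (S\PP)/N
    [2,3] "map" : N

S\PP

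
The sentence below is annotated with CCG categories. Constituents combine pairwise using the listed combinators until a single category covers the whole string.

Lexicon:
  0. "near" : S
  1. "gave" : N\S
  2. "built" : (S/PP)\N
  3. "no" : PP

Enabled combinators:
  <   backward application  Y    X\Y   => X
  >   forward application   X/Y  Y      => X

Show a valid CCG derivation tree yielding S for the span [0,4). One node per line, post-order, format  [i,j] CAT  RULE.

[0,1] S  lex  "near"
[1,2] N\S  lex  "gave"
[0,2] N  <  k=1
[2,3] (S/PP)\N  lex  "built"
[0,3] S/PP  <  k=2
[3,4] PP  lex  "no"
[0,4] S  >  k=3

[0,4] S   >
  [0,3] S/PP   <
    [0,2] N   <
      [0,1] "near" : S
      [1,2] "gave" : N\S
    [2,3] "built" : (S/PP)\N
  [3,4] "no" : PP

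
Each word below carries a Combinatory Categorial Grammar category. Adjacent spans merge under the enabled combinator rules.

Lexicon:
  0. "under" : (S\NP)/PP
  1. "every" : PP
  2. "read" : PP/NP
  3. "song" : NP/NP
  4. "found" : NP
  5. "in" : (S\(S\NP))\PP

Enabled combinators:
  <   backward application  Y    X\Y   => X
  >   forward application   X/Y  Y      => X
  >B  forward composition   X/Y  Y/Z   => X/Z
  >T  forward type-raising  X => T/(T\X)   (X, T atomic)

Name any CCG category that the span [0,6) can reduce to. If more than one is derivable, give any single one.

[0,6] S   <
  [0,2] S\NP   >
    [0,1] "under" : (S\NP)/PP
    [1,2] "every" : PP
  [2,6] S\(S\NP)   <
    [2,5] PP   >
      [2,4] PP/NP   >B
        [2,3] "read" : PP/NP
        [3,4] "song" : NP/NP
      [4,5] "found" : NP
    [5,6] "in" : (S\(S\NP))\PP

S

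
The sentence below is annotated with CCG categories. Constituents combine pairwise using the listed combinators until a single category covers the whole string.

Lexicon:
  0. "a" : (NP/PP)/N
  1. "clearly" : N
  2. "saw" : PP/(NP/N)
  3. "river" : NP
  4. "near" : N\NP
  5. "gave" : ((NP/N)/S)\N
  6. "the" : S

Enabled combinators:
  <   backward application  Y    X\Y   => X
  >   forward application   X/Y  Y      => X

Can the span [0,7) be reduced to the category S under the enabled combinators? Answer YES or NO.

NO

(NP/PP)/N N PP/(NP/N) NP N\NP ((NP/N)/S)\N S
CKY chart[0,7] = {NP}; S ∉ chart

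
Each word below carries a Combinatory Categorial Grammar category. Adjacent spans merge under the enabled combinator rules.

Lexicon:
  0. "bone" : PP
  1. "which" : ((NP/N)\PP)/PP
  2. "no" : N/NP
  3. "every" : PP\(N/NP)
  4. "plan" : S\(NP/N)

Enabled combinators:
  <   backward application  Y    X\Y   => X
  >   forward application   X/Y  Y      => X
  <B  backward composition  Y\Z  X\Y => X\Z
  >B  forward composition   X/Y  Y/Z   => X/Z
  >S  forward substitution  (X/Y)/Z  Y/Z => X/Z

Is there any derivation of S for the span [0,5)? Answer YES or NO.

[0,5] S   <
  [0,1] "bone" : PP
  [1,5] S\PP   <B
    [1,4] (NP/N)\PP   >
      [1,2] "which" : ((NP/N)\PP)/PP
      [2,4] PP   <
        [2,3] "no" : N/NP
        [3,4] "every" : PP\(N/NP)
    [4,5] "plan" : S\(NP/N)

YES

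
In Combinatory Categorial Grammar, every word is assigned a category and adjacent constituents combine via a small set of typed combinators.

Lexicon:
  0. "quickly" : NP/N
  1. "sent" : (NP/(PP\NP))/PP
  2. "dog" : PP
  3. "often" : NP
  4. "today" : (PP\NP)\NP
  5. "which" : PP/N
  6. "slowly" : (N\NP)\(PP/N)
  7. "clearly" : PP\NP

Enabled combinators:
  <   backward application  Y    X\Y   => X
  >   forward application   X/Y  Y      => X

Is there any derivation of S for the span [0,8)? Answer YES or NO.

NO

NP/N (NP/(PP\NP))/PP PP NP (PP\NP)\NP PP/N (N\NP)\(PP/N) PP\NP
CKY chart[0,8] = {PP}; S ∉ chart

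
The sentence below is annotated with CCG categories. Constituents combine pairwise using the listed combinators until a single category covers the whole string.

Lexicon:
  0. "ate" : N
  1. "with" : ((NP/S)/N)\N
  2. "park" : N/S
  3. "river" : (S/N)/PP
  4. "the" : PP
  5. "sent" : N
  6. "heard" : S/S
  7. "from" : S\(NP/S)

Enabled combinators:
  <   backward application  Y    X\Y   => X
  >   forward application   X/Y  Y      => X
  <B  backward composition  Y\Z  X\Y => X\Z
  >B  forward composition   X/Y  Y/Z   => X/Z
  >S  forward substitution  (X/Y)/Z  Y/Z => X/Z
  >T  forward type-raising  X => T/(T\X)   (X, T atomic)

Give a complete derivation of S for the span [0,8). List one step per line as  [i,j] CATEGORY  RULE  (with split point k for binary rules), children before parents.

[0,8] S   <
  [0,7] NP/S   >B
    [0,6] NP/S   >
      [0,2] (NP/S)/N   <
        [0,1] "ate" : N
        [1,2] "with" : ((NP/S)/N)\N
      [2,6] N   >
        [2,3] "park" : N/S
        [3,6] S   >
          [3,5] S/N   >
            [3,4] "river" : (S/N)/PP
            [4,5] "the" : PP
          [5,6] "sent" : N
    [6,7] "heard" : S/S
  [7,8] "from" : S\(NP/S)

[0,1] N  lex  "ate"
[1,2] ((NP/S)/N)\N  lex  "with"
[0,2] (NP/S)/N  <  k=1
[2,3] N/S  lex  "park"
[3,4] (S/N)/PP  lex  "river"
[4,5] PP  lex  "the"
[3,5] S/N  >  k=4
[5,6] N  lex  "sent"
[3,6] S  >  k=5
[2,6] N  >  k=3
[0,6] NP/S  >  k=2
[6,7] S/S  lex  "heard"
[0,7] NP/S  >B  k=6
[7,8] S\(NP/S)  lex  "from"
[0,8] S  <  k=7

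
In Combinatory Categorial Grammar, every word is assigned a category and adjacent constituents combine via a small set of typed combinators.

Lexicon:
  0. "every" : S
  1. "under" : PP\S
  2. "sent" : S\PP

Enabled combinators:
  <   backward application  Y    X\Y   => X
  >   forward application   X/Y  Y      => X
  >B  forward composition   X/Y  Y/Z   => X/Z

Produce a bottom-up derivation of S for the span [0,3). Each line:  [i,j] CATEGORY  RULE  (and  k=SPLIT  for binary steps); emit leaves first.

[0,1] S  lex  "every"
[1,2] PP\S  lex  "under"
[0,2] PP  <  k=1
[2,3] S\PP  lex  "sent"
[0,3] S  <  k=2

[0,3] S   <
  [0,2] PP   <
    [0,1] "every" : S
    [1,2] "under" : PP\S
  [2,3] "sent" : S\PP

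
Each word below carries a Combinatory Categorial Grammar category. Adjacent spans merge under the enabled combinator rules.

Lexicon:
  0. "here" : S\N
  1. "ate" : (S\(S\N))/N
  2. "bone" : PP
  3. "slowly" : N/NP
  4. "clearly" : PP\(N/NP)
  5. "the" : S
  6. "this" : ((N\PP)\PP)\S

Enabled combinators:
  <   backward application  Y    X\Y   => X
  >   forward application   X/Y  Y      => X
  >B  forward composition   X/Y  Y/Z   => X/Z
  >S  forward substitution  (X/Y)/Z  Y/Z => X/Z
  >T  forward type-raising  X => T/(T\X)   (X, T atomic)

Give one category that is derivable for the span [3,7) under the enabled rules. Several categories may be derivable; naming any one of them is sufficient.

N\PP

[0,7] S   <
  [0,1] "here" : S\N
  [1,7] S\(S\N)   >
    [1,2] "ate" : (S\(S\N))/N
    [2,7] N   >
      [2,3] N/(N\PP)   >T
        [2,3] "bone" : PP
      [3,7] N\PP   <
        [3,5] PP   <
          [3,4] "slowly" : N/NP
          [4,5] "clearly" : PP\(N/NP)
        [5,7] (N\PP)\PP   <
          [5,6] "the" : S
          [6,7] "this" : ((N\PP)\PP)\S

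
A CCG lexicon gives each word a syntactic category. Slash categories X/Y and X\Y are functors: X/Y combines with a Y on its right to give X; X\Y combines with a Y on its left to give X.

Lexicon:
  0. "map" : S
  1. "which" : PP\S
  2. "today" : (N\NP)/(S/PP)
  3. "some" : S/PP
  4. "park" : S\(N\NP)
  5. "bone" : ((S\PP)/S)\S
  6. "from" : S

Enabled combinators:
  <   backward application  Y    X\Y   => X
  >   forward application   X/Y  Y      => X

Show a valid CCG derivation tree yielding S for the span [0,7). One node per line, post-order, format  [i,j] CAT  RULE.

[0,1] S  lex  "map"
[1,2] PP\S  lex  "which"
[0,2] PP  <  k=1
[2,3] (N\NP)/(S/PP)  lex  "today"
[3,4] S/PP  lex  "some"
[2,4] N\NP  >  k=3
[4,5] S\(N\NP)  lex  "park"
[2,5] S  <  k=4
[5,6] ((S\PP)/S)\S  lex  "bone"
[2,6] (S\PP)/S  <  k=5
[6,7] S  lex  "from"
[2,7] S\PP  >  k=6
[0,7] S  <  k=2

[0,7] S   <
  [0,2] PP   <
    [0,1] "map" : S
    [1,2] "which" : PP\S
  [2,7] S\PP   >
    [2,6] (S\PP)/S   <
      [2,5] S   <
        [2,4] N\NP   >
          [2,3] "today" : (N\NP)/(S/PP)
          [3,4] "some" : S/PP
        [4,5] "park" : S\(N\NP)
      [5,6] "bone" : ((S\PP)/S)\S
    [6,7] "from" : S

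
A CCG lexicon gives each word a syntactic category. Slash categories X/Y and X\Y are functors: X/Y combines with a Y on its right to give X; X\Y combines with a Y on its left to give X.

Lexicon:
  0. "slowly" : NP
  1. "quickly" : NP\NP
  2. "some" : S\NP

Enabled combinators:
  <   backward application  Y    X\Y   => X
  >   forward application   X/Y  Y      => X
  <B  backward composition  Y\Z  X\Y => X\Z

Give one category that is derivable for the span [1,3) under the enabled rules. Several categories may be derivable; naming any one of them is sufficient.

[0,3] S   <
  [0,1] "slowly" : NP
  [1,3] S\NP   <B
    [1,2] "quickly" : NP\NP
    [2,3] "some" : S\NP

S\NP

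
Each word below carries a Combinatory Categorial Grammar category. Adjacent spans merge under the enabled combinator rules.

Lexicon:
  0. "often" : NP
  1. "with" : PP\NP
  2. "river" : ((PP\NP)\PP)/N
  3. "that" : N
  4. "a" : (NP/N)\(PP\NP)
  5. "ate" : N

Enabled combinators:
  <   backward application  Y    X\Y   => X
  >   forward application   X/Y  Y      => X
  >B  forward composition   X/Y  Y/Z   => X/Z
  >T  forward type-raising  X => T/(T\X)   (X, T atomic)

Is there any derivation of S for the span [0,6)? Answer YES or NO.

NO

NP PP\NP ((PP\NP)\PP)/N N (NP/N)\(PP\NP) N
CKY chart[0,6] = {N/(N\NP), NP, NP/(NP\NP), NP/(N\N), PP/(PP\NP), S/(S\NP)}; S ∉ chart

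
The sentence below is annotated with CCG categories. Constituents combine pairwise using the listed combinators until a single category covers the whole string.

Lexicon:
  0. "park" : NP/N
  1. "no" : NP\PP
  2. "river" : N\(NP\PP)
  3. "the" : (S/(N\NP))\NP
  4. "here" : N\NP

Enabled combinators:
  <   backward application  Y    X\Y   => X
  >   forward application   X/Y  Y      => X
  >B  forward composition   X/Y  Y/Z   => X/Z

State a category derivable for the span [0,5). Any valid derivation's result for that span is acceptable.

[0,5] S   >
  [0,4] S/(N\NP)   <
    [0,3] NP   >
      [0,1] "park" : NP/N
      [1,3] N   <
        [1,2] "no" : NP\PP
        [2,3] "river" : N\(NP\PP)
    [3,4] "the" : (S/(N\NP))\NP
  [4,5] "here" : N\NP

S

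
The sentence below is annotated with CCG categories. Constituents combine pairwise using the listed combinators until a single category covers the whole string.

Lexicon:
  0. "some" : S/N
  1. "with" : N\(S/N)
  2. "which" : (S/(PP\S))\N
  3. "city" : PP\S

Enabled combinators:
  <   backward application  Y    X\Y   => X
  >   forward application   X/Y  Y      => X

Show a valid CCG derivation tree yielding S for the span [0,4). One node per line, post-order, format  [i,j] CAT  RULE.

[0,4] S   >
  [0,3] S/(PP\S)   <
    [0,2] N   <
      [0,1] "some" : S/N
      [1,2] "with" : N\(S/N)
    [2,3] "which" : (S/(PP\S))\N
  [3,4] "city" : PP\S

[0,1] S/N  lex  "some"
[1,2] N\(S/N)  lex  "with"
[0,2] N  <  k=1
[2,3] (S/(PP\S))\N  lex  "which"
[0,3] S/(PP\S)  <  k=2
[3,4] PP\S  lex  "city"
[0,4] S  >  k=3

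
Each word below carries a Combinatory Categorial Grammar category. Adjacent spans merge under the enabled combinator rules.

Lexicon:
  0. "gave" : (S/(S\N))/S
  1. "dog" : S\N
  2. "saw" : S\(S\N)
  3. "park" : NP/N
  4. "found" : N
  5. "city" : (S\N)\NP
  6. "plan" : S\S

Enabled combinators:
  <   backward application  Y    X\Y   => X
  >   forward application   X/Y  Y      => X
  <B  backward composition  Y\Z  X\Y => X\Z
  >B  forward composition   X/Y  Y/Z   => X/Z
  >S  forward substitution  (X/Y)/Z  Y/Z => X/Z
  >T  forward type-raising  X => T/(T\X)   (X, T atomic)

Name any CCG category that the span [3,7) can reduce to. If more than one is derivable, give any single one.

[0,7] S   >
  [0,3] S/(S\N)   >
    [0,1] "gave" : (S/(S\N))/S
    [1,3] S   <
      [1,2] "dog" : S\N
      [2,3] "saw" : S\(S\N)
  [3,7] S\N   <B
    [3,6] S\N   <
      [3,5] NP   >
        [3,4] "park" : NP/N
        [4,5] "found" : N
      [5,6] "city" : (S\N)\NP
    [6,7] "plan" : S\S

S\N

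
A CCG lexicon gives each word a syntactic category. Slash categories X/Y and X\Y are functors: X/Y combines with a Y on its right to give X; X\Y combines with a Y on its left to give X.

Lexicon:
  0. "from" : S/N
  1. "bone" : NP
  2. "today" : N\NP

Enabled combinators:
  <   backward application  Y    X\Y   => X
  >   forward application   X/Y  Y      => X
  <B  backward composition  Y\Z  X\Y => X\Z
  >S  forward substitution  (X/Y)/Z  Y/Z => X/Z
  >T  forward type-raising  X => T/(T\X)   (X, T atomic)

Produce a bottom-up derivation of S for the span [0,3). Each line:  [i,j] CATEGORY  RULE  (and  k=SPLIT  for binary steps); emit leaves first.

[0,1] S/N  lex  "from"
[1,2] NP  lex  "bone"
[1,2] N/(N\NP)  >T
[2,3] N\NP  lex  "today"
[1,3] N  >  k=2
[0,3] S  >  k=1

[0,3] S   >
  [0,1] "from" : S/N
  [1,3] N   >
    [1,2] N/(N\NP)   >T
      [1,2] "bone" : NP
    [2,3] "today" : N\NP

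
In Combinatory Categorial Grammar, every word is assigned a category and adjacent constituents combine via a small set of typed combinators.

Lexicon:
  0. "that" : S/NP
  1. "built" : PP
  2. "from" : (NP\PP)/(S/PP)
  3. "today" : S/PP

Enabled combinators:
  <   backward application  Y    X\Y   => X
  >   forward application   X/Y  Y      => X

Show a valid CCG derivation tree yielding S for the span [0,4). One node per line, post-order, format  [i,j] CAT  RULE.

[0,4] S   >
  [0,1] "that" : S/NP
  [1,4] NP   <
    [1,2] "built" : PP
    [2,4] NP\PP   >
      [2,3] "from" : (NP\PP)/(S/PP)
      [3,4] "today" : S/PP

[0,1] S/NP  lex  "that"
[1,2] PP  lex  "built"
[2,3] (NP\PP)/(S/PP)  lex  "from"
[3,4] S/PP  lex  "today"
[2,4] NP\PP  >  k=3
[1,4] NP  <  k=2
[0,4] S  >  k=1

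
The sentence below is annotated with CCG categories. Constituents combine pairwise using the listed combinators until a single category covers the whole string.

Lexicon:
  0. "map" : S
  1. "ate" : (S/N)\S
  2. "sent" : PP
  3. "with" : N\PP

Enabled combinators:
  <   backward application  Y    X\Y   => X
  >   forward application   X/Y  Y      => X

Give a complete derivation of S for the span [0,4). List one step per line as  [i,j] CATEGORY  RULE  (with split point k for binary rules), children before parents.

[0,4] S   >
  [0,2] S/N   <
    [0,1] "map" : S
    [1,2] "ate" : (S/N)\S
  [2,4] N   <
    [2,3] "sent" : PP
    [3,4] "with" : N\PP

[0,1] S  lex  "map"
[1,2] (S/N)\S  lex  "ate"
[0,2] S/N  <  k=1
[2,3] PP  lex  "sent"
[3,4] N\PP  lex  "with"
[2,4] N  <  k=3
[0,4] S  >  k=2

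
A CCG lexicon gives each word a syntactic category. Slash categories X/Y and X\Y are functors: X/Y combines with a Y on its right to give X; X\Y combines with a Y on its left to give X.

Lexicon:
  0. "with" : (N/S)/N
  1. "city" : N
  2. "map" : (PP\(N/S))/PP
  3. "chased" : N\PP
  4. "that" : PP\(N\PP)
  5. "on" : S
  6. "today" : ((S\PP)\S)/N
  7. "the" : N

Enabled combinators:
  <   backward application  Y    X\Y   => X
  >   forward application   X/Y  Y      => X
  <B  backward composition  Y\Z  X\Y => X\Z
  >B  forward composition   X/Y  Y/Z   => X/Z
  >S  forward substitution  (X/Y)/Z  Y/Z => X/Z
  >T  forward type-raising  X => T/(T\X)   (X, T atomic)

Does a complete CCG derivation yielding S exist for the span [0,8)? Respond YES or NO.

[0,8] S   <
  [0,5] PP   <
    [0,2] N/S   >
      [0,1] "with" : (N/S)/N
      [1,2] "city" : N
    [2,5] PP\(N/S)   >
      [2,3] "map" : (PP\(N/S))/PP
      [3,5] PP   <
        [3,4] "chased" : N\PP
        [4,5] "that" : PP\(N\PP)
  [5,8] S\PP   <
    [5,6] "on" : S
    [6,8] (S\PP)\S   >
      [6,7] "today" : ((S\PP)\S)/N
      [7,8] "the" : N

YES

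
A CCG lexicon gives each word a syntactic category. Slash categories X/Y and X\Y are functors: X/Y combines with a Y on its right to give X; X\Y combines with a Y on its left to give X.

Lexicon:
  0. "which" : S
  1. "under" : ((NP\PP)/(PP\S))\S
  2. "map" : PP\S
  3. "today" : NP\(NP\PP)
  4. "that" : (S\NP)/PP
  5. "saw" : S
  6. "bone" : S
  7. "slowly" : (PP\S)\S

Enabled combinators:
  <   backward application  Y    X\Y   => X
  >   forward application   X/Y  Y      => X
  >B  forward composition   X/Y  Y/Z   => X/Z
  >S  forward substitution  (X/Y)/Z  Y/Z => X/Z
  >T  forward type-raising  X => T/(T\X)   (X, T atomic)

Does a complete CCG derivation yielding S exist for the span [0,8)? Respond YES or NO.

YES

[0,8] S   <
  [0,4] NP   <
    [0,3] NP\PP   >
      [0,2] (NP\PP)/(PP\S)   <
        [0,1] "which" : S
        [1,2] "under" : ((NP\PP)/(PP\S))\S
      [2,3] "map" : PP\S
    [3,4] "today" : NP\(NP\PP)
  [4,8] S\NP   >
    [4,5] "that" : (S\NP)/PP
    [5,8] PP   <
      [5,6] "saw" : S
      [6,8] PP\S   <
        [6,7] "bone" : S
        [7,8] "slowly" : (PP\S)\S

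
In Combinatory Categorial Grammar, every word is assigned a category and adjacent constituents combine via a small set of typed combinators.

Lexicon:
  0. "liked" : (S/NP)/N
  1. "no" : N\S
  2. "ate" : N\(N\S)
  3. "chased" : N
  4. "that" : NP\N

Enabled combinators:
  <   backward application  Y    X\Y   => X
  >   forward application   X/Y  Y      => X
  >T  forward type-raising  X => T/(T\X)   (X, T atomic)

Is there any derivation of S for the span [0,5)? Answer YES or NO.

YES

[0,5] S   >
  [0,3] S/NP   >
    [0,1] "liked" : (S/NP)/N
    [1,3] N   <
      [1,2] "no" : N\S
      [2,3] "ate" : N\(N\S)
  [3,5] NP   >
    [3,4] NP/(NP\N)   >T
      [3,4] "chased" : N
    [4,5] "that" : NP\N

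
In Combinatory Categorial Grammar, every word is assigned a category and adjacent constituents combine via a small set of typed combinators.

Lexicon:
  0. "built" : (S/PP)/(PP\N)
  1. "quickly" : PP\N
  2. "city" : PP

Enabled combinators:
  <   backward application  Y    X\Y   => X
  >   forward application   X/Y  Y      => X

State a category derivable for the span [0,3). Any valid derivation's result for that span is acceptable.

[0,3] S   >
  [0,2] S/PP   >
    [0,1] "built" : (S/PP)/(PP\N)
    [1,2] "quickly" : PP\N
  [2,3] "city" : PP

S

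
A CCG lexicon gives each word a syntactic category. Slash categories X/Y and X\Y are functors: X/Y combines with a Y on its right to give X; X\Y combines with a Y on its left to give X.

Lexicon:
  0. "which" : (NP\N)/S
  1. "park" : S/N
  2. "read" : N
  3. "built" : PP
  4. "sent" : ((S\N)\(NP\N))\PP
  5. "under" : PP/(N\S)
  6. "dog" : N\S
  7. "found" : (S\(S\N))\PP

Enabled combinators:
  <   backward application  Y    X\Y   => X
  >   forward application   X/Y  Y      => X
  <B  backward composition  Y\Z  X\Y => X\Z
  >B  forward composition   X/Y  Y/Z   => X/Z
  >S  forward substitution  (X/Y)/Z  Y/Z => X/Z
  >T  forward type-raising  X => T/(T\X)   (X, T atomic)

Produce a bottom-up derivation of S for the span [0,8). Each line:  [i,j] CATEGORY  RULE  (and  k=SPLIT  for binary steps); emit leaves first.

[0,1] (NP\N)/S  lex  "which"
[1,2] S/N  lex  "park"
[2,3] N  lex  "read"
[1,3] S  >  k=2
[0,3] NP\N  >  k=1
[3,4] PP  lex  "built"
[4,5] ((S\N)\(NP\N))\PP  lex  "sent"
[3,5] (S\N)\(NP\N)  <  k=4
[0,5] S\N  <  k=3
[5,6] PP/(N\S)  lex  "under"
[6,7] N\S  lex  "dog"
[5,7] PP  >  k=6
[7,8] (S\(S\N))\PP  lex  "found"
[5,8] S\(S\N)  <  k=7
[0,8] S  <  k=5

[0,8] S   <
  [0,5] S\N   <
    [0,3] NP\N   >
      [0,1] "which" : (NP\N)/S
      [1,3] S   >
        [1,2] "park" : S/N
        [2,3] "read" : N
    [3,5] (S\N)\(NP\N)   <
      [3,4] "built" : PP
      [4,5] "sent" : ((S\N)\(NP\N))\PP
  [5,8] S\(S\N)   <
    [5,7] PP   >
      [5,6] "under" : PP/(N\S)
      [6,7] "dog" : N\S
    [7,8] "found" : (S\(S\N))\PP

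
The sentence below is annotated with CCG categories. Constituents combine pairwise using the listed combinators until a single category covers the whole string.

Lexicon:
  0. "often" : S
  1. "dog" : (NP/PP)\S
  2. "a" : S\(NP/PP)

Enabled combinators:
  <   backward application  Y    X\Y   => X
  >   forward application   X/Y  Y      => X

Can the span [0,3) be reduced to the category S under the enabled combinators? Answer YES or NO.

[0,3] S   <
  [0,2] NP/PP   <
    [0,1] "often" : S
    [1,2] "dog" : (NP/PP)\S
  [2,3] "a" : S\(NP/PP)

YES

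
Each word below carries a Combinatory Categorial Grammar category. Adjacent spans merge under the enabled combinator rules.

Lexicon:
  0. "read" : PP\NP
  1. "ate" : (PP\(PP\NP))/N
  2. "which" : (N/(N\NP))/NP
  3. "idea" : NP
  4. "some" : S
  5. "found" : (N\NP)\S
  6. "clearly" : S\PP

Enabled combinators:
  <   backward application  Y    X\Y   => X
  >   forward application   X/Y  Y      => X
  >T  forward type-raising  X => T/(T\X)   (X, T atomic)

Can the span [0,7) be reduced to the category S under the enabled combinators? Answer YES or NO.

[0,7] S   <
  [0,6] PP   <
    [0,1] "read" : PP\NP
    [1,6] PP\(PP\NP)   >
      [1,2] "ate" : (PP\(PP\NP))/N
      [2,6] N   >
        [2,4] N/(N\NP)   >
          [2,3] "which" : (N/(N\NP))/NP
          [3,4] "idea" : NP
        [4,6] N\NP   <
          [4,5] "some" : S
          [5,6] "found" : (N\NP)\S
  [6,7] "clearly" : S\PP

YES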